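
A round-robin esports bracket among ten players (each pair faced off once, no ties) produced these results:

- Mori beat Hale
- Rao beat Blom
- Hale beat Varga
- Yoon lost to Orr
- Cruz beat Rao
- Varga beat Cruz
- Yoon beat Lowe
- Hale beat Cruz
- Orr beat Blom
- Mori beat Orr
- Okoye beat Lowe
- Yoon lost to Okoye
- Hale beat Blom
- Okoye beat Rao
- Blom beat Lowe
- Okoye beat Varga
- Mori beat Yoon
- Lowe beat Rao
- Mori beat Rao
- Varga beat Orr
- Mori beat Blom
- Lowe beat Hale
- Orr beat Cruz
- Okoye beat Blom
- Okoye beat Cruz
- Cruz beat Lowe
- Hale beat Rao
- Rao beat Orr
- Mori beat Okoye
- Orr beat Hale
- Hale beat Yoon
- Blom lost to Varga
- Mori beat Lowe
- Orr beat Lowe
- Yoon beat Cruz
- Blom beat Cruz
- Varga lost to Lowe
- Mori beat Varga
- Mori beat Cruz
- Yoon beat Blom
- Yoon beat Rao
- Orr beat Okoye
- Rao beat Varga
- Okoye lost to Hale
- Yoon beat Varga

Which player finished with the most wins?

Win totals: Varga 3, Yoon 5, Mori 9, Orr 6, Rao 3, Hale 6, Cruz 2, Okoye 6, Blom 2, Lowe 3.
Mori leads with 9 wins (next highest: 6).

Mori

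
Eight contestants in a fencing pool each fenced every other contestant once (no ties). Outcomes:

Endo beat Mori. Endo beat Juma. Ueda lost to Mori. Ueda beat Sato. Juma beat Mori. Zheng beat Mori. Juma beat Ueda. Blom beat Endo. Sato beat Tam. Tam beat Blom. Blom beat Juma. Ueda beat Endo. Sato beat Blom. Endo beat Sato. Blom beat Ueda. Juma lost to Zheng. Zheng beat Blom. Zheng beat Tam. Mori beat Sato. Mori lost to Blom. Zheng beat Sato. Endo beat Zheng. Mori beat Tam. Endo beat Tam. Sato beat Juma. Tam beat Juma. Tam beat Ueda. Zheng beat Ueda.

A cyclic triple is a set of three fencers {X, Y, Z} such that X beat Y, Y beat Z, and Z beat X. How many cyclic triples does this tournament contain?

14

Win totals: Ueda 2, Endo 5, Blom 4, Zheng 6, Juma 2, Mori 3, Sato 3, Tam 3.
A fencer with w wins dominates both others in C(w,2) triples; summing gives 1 + 10 + 6 + 15 + 1 + 3 + 3 + 3 = 42 transitive triples.
Total triples C(8,3) = 56, so cyclic triples = 56 − 42 = 14.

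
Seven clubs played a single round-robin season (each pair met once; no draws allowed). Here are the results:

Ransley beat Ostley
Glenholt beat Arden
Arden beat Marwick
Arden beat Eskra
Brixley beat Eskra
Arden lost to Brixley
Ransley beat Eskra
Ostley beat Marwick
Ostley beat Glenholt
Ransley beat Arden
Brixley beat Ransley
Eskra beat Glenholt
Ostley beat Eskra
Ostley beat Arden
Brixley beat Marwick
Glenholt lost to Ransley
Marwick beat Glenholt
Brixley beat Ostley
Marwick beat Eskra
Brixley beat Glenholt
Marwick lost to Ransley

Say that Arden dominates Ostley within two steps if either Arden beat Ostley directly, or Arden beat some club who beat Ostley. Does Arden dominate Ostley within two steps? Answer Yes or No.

Arden did not beat Ostley directly.
Arden beat Marwick, Eskra, but each of them lost to Ostley. No two-step path.

No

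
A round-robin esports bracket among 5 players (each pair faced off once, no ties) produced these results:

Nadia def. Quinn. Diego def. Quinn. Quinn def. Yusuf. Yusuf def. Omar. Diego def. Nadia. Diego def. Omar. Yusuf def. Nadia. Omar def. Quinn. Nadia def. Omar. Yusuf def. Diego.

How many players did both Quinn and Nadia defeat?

0

Quinn beat: Yusuf.
Nadia beat: Quinn, Omar.
No one was beaten by both.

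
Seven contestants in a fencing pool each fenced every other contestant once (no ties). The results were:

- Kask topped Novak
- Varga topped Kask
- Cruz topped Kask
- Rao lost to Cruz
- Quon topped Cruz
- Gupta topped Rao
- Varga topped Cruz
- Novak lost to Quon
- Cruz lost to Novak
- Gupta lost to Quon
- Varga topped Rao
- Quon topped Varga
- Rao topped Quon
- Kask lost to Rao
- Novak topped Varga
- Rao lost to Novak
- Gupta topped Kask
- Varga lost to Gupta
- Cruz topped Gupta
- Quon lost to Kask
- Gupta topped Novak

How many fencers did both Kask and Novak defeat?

0

Kask beat: Quon, Novak.
Novak beat: Cruz, Varga, Rao.
No one was beaten by both.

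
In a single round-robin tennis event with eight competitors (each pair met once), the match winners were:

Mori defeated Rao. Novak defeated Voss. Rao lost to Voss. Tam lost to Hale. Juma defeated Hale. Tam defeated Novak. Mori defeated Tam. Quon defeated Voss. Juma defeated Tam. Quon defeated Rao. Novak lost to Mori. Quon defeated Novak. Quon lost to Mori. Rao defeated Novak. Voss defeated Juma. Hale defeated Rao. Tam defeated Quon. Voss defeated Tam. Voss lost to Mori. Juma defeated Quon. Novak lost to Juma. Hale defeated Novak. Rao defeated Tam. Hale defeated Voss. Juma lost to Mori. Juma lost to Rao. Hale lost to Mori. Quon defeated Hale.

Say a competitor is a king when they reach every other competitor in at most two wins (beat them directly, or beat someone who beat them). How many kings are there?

1

Tam cannot reach Juma, Mori in two steps.
Novak cannot reach Quon, Hale, Mori in two steps.
Quon cannot reach Mori in two steps.
Juma cannot reach Mori in two steps.
Rao cannot reach Mori in two steps.
Hale cannot reach Mori in two steps.
Mori reaches everyone (king).
Voss cannot reach Mori in two steps.
Kings: Mori — 1.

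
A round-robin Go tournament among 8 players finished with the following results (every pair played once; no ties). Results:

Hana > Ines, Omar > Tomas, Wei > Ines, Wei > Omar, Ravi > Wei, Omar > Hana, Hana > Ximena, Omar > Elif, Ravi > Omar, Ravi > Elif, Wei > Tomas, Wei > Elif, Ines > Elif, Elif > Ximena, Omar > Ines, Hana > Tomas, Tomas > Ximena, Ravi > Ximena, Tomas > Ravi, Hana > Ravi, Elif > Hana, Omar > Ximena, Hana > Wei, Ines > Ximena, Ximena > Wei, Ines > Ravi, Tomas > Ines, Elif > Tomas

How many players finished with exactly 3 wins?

3

Win totals: Ines 3, Elif 3, Ravi 4, Tomas 3, Ximena 1, Omar 5, Wei 4, Hana 5.
Exactly 3: Ines, Elif, Tomas — 3 players.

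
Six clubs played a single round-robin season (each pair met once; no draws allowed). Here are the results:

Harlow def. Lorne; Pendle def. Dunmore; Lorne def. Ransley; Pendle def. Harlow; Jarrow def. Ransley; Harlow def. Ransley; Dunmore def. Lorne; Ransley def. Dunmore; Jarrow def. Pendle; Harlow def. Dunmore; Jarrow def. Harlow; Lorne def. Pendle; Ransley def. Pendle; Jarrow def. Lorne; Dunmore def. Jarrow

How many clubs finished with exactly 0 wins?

0

Win totals: Lorne 2, Dunmore 2, Jarrow 4, Pendle 2, Harlow 3, Ransley 2.
No club has exactly 0 wins.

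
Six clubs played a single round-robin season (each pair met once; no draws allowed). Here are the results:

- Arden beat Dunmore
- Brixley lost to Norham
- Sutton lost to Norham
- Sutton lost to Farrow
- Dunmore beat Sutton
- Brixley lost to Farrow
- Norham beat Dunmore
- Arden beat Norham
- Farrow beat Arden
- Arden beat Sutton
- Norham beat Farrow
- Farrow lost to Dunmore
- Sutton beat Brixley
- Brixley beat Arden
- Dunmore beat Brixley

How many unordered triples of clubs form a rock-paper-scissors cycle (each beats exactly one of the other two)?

5

Win totals: Brixley 1, Norham 4, Farrow 3, Sutton 1, Dunmore 3, Arden 3.
A club with w wins dominates both others in C(w,2) triples; summing gives 0 + 6 + 3 + 0 + 3 + 3 = 15 transitive triples.
Total triples C(6,3) = 20, so cyclic triples = 20 − 15 = 5.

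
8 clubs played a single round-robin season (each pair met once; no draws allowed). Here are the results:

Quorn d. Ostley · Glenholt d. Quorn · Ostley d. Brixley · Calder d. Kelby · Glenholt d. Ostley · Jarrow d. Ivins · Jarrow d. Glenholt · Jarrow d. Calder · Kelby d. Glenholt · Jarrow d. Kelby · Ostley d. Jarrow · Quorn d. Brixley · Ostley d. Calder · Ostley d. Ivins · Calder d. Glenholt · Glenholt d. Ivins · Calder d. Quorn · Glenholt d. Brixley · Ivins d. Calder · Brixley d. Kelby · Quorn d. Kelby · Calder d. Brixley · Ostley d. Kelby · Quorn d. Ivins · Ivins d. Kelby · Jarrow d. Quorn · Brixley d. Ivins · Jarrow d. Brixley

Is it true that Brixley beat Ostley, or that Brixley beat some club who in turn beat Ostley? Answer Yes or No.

No

Brixley did not beat Ostley directly.
Brixley beat Ivins, Kelby, but each of them lost to Ostley. No two-step path.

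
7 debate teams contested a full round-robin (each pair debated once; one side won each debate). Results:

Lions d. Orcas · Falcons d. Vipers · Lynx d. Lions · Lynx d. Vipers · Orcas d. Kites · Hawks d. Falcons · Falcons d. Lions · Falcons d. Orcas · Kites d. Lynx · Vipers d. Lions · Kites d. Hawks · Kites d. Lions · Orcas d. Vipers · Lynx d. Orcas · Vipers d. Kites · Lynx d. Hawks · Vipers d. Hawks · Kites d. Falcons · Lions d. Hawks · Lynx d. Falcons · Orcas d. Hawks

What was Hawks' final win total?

Hawks' results: beat Falcons; lost to Vipers, Kites, Lynx, Lions, Orcas.
That is 1 win.

1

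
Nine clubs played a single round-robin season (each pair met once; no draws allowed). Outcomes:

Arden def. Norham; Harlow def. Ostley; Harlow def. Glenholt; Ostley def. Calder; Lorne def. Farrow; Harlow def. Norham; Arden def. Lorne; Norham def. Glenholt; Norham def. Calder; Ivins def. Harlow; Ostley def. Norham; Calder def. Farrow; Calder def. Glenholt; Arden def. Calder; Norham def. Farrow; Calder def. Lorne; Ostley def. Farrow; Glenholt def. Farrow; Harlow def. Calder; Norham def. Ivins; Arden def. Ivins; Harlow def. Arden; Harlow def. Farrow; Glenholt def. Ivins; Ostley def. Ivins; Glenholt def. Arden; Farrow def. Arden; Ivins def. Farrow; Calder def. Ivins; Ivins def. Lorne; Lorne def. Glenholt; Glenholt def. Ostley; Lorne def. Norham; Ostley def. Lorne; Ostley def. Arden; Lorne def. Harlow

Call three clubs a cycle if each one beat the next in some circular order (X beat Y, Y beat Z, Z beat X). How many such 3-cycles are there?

21

Win totals: Calder 4, Farrow 1, Glenholt 4, Ostley 6, Harlow 6, Lorne 4, Norham 4, Arden 4, Ivins 3.
A club with w wins dominates both others in C(w,2) triples; summing gives 6 + 0 + 6 + 15 + 15 + 6 + 6 + 6 + 3 = 63 transitive triples.
Total triples C(9,3) = 84, so cyclic triples = 84 − 63 = 21.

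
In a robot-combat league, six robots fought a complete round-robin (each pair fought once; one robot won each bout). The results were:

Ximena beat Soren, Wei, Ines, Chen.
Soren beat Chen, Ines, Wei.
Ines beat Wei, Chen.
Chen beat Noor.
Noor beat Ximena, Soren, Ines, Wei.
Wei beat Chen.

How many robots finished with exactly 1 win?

2

Win totals: Soren 3, Wei 1, Chen 1, Noor 4, Ximena 4, Ines 2.
Exactly 1: Wei, Chen — 2 robots.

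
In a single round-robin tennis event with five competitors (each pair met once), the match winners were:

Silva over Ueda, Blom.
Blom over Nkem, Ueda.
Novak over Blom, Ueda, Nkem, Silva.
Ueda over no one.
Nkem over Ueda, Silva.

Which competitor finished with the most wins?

Win totals: Blom 2, Silva 2, Novak 4, Nkem 2, Ueda 0.
Novak leads with 4 wins (next highest: 2).

Novak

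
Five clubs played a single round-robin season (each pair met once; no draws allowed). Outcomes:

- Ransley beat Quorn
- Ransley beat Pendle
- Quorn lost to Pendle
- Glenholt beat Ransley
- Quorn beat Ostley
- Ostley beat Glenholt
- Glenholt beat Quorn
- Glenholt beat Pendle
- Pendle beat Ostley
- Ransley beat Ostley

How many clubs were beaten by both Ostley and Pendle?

0

Ostley beat: Glenholt.
Pendle beat: Quorn, Ostley.
No one was beaten by both.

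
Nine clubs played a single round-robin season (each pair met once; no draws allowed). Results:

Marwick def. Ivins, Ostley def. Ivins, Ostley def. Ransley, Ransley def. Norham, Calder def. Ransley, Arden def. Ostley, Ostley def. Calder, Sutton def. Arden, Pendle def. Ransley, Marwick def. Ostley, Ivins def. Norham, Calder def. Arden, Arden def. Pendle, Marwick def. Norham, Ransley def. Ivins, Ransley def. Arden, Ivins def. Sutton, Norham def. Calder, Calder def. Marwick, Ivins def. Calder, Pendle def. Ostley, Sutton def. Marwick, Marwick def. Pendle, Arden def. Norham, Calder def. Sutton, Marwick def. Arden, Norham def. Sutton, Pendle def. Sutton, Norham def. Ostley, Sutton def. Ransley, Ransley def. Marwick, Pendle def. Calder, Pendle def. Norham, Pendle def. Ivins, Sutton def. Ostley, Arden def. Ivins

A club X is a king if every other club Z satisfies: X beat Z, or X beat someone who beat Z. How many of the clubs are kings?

Ostley cannot reach Pendle in two steps.
Ransley reaches everyone (king).
Ivins cannot reach Pendle in two steps.
Calder reaches everyone (king).
Sutton reaches everyone (king).
Pendle reaches everyone (king).
Norham cannot reach Pendle in two steps.
Arden cannot reach Marwick in two steps.
Marwick reaches everyone (king).
Kings: Ransley, Calder, Sutton, Pendle, Marwick — 5.

5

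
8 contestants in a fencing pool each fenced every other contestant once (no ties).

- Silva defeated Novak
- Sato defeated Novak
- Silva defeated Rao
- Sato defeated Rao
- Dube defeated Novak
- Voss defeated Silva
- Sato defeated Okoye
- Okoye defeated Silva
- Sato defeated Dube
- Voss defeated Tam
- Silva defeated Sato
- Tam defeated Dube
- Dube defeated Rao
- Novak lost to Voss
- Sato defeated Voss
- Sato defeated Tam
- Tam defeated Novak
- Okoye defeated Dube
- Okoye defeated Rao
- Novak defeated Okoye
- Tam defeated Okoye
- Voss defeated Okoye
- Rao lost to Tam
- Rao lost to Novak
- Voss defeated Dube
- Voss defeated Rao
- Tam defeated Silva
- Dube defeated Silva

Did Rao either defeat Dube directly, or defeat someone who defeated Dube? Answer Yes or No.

Rao did not beat Dube directly.
Rao beat no one, so there is no intermediate fencer.

No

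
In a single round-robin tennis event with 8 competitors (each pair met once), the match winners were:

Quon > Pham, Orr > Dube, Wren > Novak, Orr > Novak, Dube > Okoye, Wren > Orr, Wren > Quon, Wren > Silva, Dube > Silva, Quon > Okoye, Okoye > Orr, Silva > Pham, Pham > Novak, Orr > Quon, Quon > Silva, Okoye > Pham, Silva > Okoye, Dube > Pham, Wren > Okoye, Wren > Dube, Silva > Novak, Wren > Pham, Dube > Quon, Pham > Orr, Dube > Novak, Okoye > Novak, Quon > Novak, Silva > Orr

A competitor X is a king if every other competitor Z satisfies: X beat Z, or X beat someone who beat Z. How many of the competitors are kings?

1

Silva cannot reach Wren in two steps.
Okoye cannot reach Silva, Wren in two steps.
Orr cannot reach Wren in two steps.
Quon cannot reach Wren, Dube in two steps.
Novak cannot reach Silva, Okoye, Orr, Quon, Pham, Wren, Dube in two steps.
Pham cannot reach Silva, Okoye, Wren in two steps.
Wren reaches everyone (king).
Dube cannot reach Wren in two steps.
Kings: Wren — 1.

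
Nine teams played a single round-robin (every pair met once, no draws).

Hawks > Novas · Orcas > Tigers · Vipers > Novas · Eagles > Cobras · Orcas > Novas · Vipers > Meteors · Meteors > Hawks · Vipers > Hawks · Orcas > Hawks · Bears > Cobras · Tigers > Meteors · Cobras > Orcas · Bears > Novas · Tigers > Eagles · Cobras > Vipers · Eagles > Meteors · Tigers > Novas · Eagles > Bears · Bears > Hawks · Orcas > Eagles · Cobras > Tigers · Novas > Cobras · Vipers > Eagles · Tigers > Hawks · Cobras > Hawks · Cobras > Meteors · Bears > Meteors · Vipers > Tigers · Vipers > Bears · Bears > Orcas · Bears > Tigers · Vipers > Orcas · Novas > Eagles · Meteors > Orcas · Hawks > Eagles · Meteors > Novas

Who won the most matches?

Win totals: Orcas 4, Novas 2, Bears 6, Tigers 4, Hawks 2, Eagles 3, Vipers 7, Cobras 5, Meteors 3.
Vipers leads with 7 wins (next highest: 6).

Vipers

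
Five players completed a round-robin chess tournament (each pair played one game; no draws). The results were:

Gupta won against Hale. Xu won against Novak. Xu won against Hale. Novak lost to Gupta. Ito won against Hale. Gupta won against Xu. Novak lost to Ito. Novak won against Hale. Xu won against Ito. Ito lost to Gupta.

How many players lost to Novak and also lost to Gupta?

1

Novak beat: Hale.
Gupta beat: Novak, Xu, Hale, Ito.
Both beat: Hale — 1.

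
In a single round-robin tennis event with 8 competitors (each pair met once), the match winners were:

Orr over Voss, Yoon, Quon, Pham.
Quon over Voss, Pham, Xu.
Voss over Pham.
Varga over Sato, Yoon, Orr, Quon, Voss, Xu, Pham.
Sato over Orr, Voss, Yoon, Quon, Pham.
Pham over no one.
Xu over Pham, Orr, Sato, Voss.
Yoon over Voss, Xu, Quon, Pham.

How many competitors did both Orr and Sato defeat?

Orr beat: Yoon, Quon, Pham, Voss.
Sato beat: Yoon, Orr, Quon, Pham, Voss.
Both beat: Yoon, Quon, Pham, Voss — 4.

4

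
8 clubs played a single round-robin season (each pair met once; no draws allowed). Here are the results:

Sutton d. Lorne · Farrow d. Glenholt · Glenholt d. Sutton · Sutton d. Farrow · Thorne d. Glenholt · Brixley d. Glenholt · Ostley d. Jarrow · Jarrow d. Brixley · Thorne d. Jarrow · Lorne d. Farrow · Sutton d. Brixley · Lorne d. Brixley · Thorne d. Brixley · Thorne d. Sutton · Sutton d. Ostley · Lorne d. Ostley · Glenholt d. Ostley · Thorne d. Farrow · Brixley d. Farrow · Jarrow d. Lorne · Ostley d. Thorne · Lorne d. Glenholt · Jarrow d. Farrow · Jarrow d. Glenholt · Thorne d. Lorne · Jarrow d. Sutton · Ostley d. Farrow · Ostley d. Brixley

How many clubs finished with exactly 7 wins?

Win totals: Brixley 2, Thorne 6, Lorne 4, Jarrow 5, Ostley 4, Glenholt 2, Sutton 4, Farrow 1.
No club has exactly 7 wins.

0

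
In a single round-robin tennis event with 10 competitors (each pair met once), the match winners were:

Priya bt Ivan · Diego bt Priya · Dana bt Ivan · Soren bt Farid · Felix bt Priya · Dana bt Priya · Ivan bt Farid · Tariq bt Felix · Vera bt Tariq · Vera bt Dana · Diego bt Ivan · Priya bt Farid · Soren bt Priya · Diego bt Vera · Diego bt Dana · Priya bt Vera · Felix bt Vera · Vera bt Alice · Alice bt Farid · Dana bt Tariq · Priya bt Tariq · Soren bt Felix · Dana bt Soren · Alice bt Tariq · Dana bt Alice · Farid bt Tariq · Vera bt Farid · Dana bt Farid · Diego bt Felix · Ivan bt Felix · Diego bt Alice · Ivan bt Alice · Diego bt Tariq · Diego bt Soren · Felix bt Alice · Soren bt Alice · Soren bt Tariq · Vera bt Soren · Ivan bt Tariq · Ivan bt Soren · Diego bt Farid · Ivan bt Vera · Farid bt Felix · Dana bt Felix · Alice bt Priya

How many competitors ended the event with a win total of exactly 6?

1

Win totals: Alice 3, Diego 9, Dana 7, Priya 4, Vera 5, Felix 3, Farid 2, Soren 5, Tariq 1, Ivan 6.
Exactly 6: Ivan — 1 competitor.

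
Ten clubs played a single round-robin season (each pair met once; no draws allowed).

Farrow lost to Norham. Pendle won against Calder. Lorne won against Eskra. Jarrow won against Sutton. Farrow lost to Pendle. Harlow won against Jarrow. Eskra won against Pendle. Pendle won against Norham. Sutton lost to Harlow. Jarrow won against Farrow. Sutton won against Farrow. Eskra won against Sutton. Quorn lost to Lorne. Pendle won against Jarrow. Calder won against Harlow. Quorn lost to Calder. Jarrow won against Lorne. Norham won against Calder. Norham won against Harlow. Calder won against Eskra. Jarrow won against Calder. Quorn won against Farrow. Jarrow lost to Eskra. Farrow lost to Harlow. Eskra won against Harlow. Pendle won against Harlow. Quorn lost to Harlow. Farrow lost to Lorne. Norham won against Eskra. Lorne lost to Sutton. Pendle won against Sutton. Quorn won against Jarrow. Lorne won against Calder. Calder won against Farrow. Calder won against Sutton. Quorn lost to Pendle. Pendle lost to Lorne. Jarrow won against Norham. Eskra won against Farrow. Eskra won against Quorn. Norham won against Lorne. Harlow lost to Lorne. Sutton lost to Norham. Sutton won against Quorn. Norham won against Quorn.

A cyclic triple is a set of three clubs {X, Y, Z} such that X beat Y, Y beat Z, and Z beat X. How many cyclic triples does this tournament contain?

Win totals: Sutton 3, Calder 5, Lorne 6, Quorn 2, Jarrow 5, Farrow 0, Harlow 4, Eskra 6, Norham 7, Pendle 7.
A club with w wins dominates both others in C(w,2) triples; summing gives 3 + 10 + 15 + 1 + 10 + 0 + 6 + 15 + 21 + 21 = 102 transitive triples.
Total triples C(10,3) = 120, so cyclic triples = 120 − 102 = 18.

18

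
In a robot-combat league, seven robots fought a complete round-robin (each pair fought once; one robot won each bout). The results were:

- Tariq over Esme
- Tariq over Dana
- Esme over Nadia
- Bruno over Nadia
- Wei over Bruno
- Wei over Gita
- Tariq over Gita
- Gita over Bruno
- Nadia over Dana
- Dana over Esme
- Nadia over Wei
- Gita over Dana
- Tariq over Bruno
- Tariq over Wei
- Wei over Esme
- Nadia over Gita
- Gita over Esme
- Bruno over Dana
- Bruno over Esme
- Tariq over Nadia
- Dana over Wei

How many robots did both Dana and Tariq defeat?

2

Dana beat: Wei, Esme.
Tariq beat: Nadia, Gita, Bruno, Dana, Wei, Esme.
Both beat: Wei, Esme — 2.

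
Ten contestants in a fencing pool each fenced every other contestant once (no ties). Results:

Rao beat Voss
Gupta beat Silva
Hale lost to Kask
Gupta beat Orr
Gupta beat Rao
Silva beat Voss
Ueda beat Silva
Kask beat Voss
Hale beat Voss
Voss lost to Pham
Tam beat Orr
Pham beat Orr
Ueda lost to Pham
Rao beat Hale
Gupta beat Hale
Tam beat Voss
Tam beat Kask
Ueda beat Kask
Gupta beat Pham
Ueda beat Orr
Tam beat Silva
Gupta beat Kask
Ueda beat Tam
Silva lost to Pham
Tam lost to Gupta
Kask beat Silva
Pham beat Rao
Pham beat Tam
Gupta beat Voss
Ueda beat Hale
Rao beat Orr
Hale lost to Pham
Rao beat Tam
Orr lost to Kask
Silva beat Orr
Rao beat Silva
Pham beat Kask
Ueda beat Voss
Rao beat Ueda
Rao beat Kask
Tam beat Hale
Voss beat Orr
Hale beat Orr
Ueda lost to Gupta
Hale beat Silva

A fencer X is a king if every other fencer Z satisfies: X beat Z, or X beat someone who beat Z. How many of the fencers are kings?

1

Ueda cannot reach Rao, Pham, Gupta in two steps.
Rao cannot reach Pham, Gupta in two steps.
Voss cannot reach Ueda, Rao, Hale, Pham, Gupta, Kask, Tam, Silva in two steps.
Hale cannot reach Ueda, Rao, Pham, Gupta, Kask, Tam in two steps.
Orr cannot reach Ueda, Rao, Voss, Hale, Pham, Gupta, Kask, Tam, Silva in two steps.
Pham cannot reach Gupta in two steps.
Gupta reaches everyone (king).
Kask cannot reach Ueda, Rao, Pham, Gupta, Tam in two steps.
Tam cannot reach Ueda, Rao, Pham, Gupta in two steps.
Silva cannot reach Ueda, Rao, Hale, Pham, Gupta, Kask, Tam in two steps.
Kings: Gupta — 1.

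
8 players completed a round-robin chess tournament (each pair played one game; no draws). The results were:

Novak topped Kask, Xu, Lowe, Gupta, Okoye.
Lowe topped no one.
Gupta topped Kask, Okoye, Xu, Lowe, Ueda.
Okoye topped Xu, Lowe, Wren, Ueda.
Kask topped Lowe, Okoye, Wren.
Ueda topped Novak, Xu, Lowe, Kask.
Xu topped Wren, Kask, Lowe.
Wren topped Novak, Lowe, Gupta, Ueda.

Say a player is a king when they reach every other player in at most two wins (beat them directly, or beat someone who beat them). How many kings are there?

7

Lowe cannot reach Ueda, Xu, Wren, Okoye, Novak, Gupta, Kask in two steps.
Ueda reaches everyone (king).
Xu reaches everyone (king).
Wren reaches everyone (king).
Okoye reaches everyone (king).
Novak reaches everyone (king).
Gupta reaches everyone (king).
Kask reaches everyone (king).
Kings: Ueda, Xu, Wren, Okoye, Novak, Gupta, Kask — 7.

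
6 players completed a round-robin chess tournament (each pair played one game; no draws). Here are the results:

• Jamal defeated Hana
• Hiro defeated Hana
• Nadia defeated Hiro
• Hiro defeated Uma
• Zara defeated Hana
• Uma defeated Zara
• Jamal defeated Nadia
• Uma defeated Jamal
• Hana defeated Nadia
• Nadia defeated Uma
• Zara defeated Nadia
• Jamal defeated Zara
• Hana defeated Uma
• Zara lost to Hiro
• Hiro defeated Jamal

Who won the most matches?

Win totals: Zara 2, Jamal 3, Hana 2, Hiro 4, Nadia 2, Uma 2.
Hiro leads with 4 wins (next highest: 3).

Hiro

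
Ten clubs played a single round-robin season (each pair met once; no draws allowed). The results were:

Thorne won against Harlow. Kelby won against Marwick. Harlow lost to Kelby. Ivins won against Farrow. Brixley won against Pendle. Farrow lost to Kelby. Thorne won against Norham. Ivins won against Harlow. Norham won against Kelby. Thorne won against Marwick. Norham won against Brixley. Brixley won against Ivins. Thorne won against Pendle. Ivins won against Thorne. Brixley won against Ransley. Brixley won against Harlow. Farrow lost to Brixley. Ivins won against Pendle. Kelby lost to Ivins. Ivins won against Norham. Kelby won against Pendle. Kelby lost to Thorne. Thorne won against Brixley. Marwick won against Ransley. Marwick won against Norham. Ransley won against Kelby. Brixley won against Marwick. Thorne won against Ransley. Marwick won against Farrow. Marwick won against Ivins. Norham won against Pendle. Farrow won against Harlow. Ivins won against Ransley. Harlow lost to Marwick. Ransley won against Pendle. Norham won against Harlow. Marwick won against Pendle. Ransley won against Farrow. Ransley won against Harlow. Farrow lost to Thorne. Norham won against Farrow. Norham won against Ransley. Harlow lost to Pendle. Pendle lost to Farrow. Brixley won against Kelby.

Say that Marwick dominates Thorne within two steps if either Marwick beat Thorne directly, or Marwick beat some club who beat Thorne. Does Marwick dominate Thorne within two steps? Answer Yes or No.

Yes

Marwick did not beat Thorne directly.
Marwick beat Harlow, Farrow, Norham, Ransley, Ivins, Pendle. Of those, Ivins beat Thorne.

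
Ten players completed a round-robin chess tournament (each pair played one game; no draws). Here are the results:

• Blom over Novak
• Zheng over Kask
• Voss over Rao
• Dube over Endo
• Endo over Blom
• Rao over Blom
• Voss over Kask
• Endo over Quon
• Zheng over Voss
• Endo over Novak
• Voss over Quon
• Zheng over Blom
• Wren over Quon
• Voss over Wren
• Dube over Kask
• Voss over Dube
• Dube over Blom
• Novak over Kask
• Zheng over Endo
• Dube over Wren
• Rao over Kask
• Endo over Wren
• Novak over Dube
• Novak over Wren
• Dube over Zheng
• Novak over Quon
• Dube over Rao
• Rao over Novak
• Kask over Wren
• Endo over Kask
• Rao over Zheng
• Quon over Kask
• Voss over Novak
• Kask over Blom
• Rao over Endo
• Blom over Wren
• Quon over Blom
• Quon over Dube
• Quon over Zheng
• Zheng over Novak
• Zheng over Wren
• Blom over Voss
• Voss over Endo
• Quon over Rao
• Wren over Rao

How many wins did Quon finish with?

Quon's results: beat Rao, Zheng, Dube, Kask, Blom; lost to Voss, Novak, Endo, Wren.
That is 5 wins.

5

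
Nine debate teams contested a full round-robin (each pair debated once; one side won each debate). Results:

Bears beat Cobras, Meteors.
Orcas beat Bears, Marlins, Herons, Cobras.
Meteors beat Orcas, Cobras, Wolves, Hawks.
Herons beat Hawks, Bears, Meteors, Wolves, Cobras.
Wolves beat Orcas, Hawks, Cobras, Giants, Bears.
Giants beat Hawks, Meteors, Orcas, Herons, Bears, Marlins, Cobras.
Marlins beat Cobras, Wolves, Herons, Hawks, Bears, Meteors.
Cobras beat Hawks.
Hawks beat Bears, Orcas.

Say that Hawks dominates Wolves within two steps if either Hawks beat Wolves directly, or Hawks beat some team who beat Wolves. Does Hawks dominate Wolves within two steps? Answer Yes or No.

Hawks did not beat Wolves directly.
Hawks beat Bears, Orcas, but each of them lost to Wolves. No two-step path.

No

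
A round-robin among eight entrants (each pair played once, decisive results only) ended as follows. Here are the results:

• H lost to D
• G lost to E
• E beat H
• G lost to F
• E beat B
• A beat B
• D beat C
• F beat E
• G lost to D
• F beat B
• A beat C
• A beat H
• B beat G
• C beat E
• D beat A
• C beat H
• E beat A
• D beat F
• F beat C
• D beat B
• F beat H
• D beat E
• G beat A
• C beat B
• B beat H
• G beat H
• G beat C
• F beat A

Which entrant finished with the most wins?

D

Win totals: A 3, B 2, C 3, D 7, E 4, F 6, G 3, H 0.
D leads with 7 wins (next highest: 6).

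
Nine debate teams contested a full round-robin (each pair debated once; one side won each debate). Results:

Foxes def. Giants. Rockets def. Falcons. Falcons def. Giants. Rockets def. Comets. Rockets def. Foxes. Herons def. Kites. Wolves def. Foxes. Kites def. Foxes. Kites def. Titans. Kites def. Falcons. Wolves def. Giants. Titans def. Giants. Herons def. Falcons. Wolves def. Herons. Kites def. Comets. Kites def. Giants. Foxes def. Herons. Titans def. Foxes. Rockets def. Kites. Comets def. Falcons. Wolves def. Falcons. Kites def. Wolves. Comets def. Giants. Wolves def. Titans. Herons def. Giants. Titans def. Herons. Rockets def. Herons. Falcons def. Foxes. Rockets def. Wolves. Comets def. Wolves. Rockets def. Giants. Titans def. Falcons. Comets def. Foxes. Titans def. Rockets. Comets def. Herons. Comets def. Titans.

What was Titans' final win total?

Titans' results: beat Falcons, Foxes, Herons, Rockets, Giants; lost to Comets, Kites, Wolves.
That is 5 wins.

5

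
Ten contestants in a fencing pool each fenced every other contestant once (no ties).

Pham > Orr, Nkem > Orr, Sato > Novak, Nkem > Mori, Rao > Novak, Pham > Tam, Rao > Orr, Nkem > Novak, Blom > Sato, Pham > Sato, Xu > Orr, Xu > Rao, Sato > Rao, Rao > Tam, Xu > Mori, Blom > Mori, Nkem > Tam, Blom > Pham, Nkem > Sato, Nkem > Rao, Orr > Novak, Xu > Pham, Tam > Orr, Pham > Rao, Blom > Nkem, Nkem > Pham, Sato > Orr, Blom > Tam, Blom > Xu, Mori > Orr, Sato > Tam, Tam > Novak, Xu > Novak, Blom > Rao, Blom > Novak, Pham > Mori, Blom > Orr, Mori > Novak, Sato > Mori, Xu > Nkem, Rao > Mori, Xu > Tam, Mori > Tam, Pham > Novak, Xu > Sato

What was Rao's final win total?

Rao's results: beat Novak, Tam, Orr, Mori; lost to Xu, Sato, Pham, Nkem, Blom.
That is 4 wins.

4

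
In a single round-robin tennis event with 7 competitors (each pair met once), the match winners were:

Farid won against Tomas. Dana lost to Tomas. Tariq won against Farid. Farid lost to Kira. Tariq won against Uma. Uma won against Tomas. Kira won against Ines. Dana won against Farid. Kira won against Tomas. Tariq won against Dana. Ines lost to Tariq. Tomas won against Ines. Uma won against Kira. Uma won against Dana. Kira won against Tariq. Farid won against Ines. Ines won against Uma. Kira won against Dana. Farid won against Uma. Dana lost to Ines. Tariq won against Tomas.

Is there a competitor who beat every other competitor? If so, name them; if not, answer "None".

Highest win total is Tariq with 5 (out of 6 possible).
Tariq lost to Kira, so no competitor went undefeated.

None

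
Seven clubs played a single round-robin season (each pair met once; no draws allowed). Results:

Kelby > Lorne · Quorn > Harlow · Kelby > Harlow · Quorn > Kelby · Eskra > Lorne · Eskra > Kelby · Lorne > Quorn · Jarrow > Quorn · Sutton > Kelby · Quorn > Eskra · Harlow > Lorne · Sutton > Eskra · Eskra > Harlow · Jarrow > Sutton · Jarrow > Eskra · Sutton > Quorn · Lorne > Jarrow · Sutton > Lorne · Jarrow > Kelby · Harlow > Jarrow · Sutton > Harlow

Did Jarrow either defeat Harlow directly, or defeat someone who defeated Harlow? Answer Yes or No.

Yes

Jarrow did not beat Harlow directly.
Jarrow beat Sutton, Eskra, Quorn, Kelby. Of those, Sutton beat Harlow.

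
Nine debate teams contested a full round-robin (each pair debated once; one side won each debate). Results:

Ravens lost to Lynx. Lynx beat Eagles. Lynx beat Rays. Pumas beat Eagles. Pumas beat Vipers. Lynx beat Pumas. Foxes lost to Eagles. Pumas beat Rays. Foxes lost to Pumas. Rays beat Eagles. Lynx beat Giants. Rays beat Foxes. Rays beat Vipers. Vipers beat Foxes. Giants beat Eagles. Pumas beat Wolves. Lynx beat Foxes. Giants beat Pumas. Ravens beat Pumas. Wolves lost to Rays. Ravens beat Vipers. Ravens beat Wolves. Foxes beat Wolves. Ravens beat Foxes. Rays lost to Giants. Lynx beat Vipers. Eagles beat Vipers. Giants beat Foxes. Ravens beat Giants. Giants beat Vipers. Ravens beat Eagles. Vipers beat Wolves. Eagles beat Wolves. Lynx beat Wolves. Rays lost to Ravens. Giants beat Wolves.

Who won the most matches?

Lynx

Win totals: Lynx 8, Pumas 5, Eagles 3, Giants 6, Foxes 1, Rays 4, Ravens 7, Wolves 0, Vipers 2.
Lynx leads with 8 wins (next highest: 7).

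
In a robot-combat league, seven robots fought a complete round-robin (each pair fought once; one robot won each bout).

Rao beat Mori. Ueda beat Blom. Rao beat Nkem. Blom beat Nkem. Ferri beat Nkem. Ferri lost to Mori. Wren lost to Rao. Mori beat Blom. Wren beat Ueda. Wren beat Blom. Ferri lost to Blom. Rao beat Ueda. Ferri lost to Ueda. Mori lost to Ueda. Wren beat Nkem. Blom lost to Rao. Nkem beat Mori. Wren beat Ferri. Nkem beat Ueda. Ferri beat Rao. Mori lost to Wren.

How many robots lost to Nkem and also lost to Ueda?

1

Nkem beat: Ueda, Mori.
Ueda beat: Mori, Ferri, Blom.
Both beat: Mori — 1.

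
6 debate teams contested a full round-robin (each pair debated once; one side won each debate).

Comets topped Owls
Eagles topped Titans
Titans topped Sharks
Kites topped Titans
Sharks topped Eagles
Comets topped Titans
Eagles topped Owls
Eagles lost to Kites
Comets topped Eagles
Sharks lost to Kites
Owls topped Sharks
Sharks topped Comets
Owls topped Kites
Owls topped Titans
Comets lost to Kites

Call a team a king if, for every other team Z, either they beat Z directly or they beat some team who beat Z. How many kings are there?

Titans cannot reach Kites, Owls in two steps.
Eagles cannot reach Comets in two steps.
Comets reaches everyone (king).
Kites reaches everyone (king).
Owls reaches everyone (king).
Sharks cannot reach Kites in two steps.
Kings: Comets, Kites, Owls — 3.

3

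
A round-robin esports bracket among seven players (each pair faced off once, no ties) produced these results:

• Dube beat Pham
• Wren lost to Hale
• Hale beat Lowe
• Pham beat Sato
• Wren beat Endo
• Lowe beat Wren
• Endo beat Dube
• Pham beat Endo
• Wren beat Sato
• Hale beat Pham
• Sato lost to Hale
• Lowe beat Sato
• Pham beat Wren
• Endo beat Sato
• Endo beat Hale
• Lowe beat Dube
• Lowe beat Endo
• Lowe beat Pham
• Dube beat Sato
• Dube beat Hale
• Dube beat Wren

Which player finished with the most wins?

Win totals: Pham 3, Lowe 5, Hale 4, Sato 0, Dube 4, Endo 3, Wren 2.
Lowe leads with 5 wins (next highest: 4).

Lowe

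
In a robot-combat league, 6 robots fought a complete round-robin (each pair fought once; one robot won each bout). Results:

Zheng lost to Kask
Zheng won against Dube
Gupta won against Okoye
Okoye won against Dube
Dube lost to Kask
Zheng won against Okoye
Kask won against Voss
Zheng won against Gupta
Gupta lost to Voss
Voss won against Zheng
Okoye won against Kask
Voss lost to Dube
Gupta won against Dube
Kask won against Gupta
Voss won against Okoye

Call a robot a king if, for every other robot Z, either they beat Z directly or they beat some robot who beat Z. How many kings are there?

Okoye reaches everyone (king).
Kask reaches everyone (king).
Zheng reaches everyone (king).
Dube cannot reach Kask in two steps.
Voss reaches everyone (king).
Gupta cannot reach Zheng in two steps.
Kings: Okoye, Kask, Zheng, Voss — 4.

4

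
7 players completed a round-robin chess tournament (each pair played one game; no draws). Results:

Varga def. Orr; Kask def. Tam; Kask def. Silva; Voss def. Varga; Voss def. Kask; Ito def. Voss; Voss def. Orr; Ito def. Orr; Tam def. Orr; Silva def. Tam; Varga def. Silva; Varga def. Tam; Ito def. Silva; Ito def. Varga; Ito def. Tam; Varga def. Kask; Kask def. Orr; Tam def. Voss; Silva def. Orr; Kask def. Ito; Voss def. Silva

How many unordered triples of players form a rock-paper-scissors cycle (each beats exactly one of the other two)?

Win totals: Tam 2, Voss 4, Silva 2, Kask 4, Varga 4, Ito 5, Orr 0.
A player with w wins dominates both others in C(w,2) triples; summing gives 1 + 6 + 1 + 6 + 6 + 10 + 0 = 30 transitive triples.
Total triples C(7,3) = 35, so cyclic triples = 35 − 30 = 5.

5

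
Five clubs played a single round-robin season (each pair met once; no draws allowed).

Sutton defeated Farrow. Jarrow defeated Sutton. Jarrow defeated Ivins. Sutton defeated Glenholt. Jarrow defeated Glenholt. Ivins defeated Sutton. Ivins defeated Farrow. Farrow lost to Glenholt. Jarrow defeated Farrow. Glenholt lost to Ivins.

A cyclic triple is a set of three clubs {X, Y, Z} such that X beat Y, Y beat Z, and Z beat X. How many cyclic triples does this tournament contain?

Of the C(5,3) = 10 triples, the cyclic ones are: none.
That is 0.

0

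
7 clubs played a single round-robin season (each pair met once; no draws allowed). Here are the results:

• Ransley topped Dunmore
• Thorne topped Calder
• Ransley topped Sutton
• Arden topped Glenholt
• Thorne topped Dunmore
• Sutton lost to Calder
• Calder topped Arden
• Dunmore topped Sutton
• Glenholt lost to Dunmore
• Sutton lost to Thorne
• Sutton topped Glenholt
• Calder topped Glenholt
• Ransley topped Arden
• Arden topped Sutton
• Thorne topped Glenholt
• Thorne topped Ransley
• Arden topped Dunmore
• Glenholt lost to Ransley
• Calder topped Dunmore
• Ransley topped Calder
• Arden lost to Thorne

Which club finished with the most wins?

Win totals: Thorne 6, Glenholt 0, Ransley 5, Arden 3, Calder 4, Dunmore 2, Sutton 1.
Thorne leads with 6 wins (next highest: 5).

Thorne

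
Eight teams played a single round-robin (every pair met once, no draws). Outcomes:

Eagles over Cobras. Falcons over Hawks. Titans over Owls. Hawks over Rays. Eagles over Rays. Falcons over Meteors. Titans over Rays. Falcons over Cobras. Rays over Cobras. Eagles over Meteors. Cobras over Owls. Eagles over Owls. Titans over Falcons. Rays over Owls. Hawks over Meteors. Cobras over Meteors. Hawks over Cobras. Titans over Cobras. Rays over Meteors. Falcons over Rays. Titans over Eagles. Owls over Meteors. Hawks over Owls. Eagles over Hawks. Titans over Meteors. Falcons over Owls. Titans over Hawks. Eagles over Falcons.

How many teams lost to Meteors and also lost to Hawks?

0

Meteors beat: no one.
Hawks beat: Rays, Meteors, Cobras, Owls.
No one was beaten by both.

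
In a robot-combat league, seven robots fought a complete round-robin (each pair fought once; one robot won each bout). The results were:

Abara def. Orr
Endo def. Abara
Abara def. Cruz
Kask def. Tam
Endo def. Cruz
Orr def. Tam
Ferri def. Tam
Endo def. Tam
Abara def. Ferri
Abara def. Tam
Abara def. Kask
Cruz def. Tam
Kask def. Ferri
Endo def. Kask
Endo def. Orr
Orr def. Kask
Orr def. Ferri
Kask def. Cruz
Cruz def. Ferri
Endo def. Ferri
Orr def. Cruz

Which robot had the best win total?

Endo

Win totals: Cruz 2, Ferri 1, Abara 5, Orr 4, Endo 6, Kask 3, Tam 0.
Endo leads with 6 wins (next highest: 5).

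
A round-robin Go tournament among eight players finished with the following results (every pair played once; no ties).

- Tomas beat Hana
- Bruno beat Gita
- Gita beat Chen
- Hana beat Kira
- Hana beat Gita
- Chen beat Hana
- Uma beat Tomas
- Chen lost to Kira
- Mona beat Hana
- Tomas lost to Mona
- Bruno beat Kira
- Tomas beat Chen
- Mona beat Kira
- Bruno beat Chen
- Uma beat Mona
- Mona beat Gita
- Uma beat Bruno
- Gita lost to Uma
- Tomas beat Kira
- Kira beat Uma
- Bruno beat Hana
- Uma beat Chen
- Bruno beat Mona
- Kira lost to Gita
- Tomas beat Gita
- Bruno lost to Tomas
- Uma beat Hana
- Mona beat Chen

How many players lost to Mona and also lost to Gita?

2

Mona beat: Kira, Chen, Tomas, Hana, Gita.
Gita beat: Kira, Chen.
Both beat: Kira, Chen — 2.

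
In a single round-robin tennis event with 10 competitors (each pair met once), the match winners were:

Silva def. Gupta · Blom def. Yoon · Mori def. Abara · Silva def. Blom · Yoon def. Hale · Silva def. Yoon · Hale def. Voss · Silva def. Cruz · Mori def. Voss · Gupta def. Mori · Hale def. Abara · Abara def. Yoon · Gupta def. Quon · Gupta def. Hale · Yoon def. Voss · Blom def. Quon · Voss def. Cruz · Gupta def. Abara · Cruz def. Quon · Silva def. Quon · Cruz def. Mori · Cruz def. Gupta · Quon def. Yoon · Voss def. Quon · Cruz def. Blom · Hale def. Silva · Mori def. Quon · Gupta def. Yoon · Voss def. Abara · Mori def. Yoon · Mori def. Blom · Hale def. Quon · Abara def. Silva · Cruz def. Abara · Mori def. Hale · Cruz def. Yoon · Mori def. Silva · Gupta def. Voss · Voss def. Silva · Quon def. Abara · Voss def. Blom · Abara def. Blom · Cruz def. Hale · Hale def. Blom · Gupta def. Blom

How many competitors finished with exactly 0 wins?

0

Win totals: Yoon 2, Gupta 7, Cruz 7, Quon 2, Hale 5, Blom 2, Mori 7, Abara 3, Silva 5, Voss 5.
No competitor has exactly 0 wins.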